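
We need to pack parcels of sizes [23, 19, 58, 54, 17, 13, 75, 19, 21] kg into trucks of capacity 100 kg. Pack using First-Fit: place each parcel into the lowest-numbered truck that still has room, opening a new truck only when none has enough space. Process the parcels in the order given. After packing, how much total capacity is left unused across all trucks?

101

23 kg → truck 1 (remaining 77 kg)
19 kg → truck 1 (remaining 58 kg)
58 kg → truck 1 (remaining 0 kg)
54 kg → truck 2 (remaining 46 kg)
17 kg → truck 2 (remaining 29 kg)
13 kg → truck 2 (remaining 16 kg)
75 kg → truck 3 (remaining 25 kg)
19 kg → truck 3 (remaining 6 kg)
21 kg → truck 4 (remaining 79 kg)
4 trucks × 100 kg = 400 kg; used 299 kg; unused 101 kg.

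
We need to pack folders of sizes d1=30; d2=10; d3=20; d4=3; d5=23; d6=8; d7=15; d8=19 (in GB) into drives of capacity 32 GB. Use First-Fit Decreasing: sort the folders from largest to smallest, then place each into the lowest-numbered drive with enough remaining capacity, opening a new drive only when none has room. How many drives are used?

5 drives

Sorted descending: 30, 23, 20, 19, 15, 10, 8, 3.
30 GB → drive 1 (remaining 2 GB)
23 GB → drive 2 (remaining 9 GB)
20 GB → drive 3 (remaining 12 GB)
19 GB → drive 4 (remaining 13 GB)
15 GB → drive 5 (remaining 17 GB)
10 GB → drive 3 (remaining 2 GB)
8 GB → drive 2 (remaining 1 GB)
3 GB → drive 4 (remaining 10 GB)
Final drives: [30] [23,8] [20,10] [19,3] [15].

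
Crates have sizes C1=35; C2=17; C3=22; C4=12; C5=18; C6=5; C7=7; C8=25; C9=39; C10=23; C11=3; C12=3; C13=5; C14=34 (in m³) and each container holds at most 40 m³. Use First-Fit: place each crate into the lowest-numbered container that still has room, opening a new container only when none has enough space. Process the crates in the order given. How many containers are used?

7 containers

Put C1 (35 m³) in container 1; 5 m³ remain.
Put C2 (17 m³) in container 2; 23 m³ remain.
Put C3 (22 m³) in container 2; 1 m³ remain.
Put C4 (12 m³) in container 3; 28 m³ remain.
Put C5 (18 m³) in container 3; 10 m³ remain.
Put C6 (5 m³) in container 1; 0 m³ remain.
Put C7 (7 m³) in container 3; 3 m³ remain.
Put C8 (25 m³) in container 4; 15 m³ remain.
Put C9 (39 m³) in container 5; 1 m³ remain.
Put C10 (23 m³) in container 6; 17 m³ remain.
Put C11 (3 m³) in container 3; 0 m³ remain.
Put C12 (3 m³) in container 4; 12 m³ remain.
Put C13 (5 m³) in container 4; 7 m³ remain.
Put C14 (34 m³) in container 7; 6 m³ remain.
Final containers: [35,5] [17,22] [12,18,7,3] [25,3,5] [39] [23] [34].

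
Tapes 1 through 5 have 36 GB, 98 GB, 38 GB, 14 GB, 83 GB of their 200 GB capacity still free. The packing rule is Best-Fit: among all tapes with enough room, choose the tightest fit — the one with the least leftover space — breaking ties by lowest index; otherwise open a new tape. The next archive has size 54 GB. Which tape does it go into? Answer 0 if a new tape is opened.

Tapes with room: tape 2 (98 GB), tape 5 (83 GB).
Tightest fit is tape 5 with 83 GB free.

5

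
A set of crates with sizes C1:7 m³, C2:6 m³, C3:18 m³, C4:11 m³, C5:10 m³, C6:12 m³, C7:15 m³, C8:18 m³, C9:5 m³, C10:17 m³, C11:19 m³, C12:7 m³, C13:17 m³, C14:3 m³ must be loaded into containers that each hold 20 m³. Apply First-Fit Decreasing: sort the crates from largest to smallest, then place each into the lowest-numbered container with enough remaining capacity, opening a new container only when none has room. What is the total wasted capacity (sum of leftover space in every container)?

Sorted descending: 19, 18, 18, 17, 17, 15, 12, 11, 10, 7, 7, 6, 5, 3.
19 m³ → container 1 (remaining 1 m³)
18 m³ → container 2 (remaining 2 m³)
18 m³ → container 3 (remaining 2 m³)
17 m³ → container 4 (remaining 3 m³)
17 m³ → container 5 (remaining 3 m³)
15 m³ → container 6 (remaining 5 m³)
12 m³ → container 7 (remaining 8 m³)
11 m³ → container 8 (remaining 9 m³)
10 m³ → container 9 (remaining 10 m³)
7 m³ → container 7 (remaining 1 m³)
7 m³ → container 8 (remaining 2 m³)
6 m³ → container 9 (remaining 4 m³)
5 m³ → container 6 (remaining 0 m³)
3 m³ → container 4 (remaining 0 m³)
9 containers × 20 m³ = 180 m³; used 165 m³; unused 15 m³.

15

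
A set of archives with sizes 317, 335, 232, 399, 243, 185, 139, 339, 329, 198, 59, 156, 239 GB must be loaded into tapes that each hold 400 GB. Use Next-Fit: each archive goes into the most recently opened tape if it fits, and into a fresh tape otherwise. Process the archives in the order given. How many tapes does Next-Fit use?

10 tapes

tape 1: place 317 GB, 83 GB left
tape 2: place 335 GB, 65 GB left
tape 3: place 232 GB, 168 GB left
tape 4: place 399 GB, 1 GB left
tape 5: place 243 GB, 157 GB left
tape 6: place 185 GB, 215 GB left
tape 6: place 139 GB, 76 GB left
tape 7: place 339 GB, 61 GB left
tape 8: place 329 GB, 71 GB left
tape 9: place 198 GB, 202 GB left
tape 9: place 59 GB, 143 GB left
tape 10: place 156 GB, 244 GB left
tape 10: place 239 GB, 5 GB left
Final tapes: [317] [335] [232] [399] [243] [185,139] [339] [329] [198,59] [156,239].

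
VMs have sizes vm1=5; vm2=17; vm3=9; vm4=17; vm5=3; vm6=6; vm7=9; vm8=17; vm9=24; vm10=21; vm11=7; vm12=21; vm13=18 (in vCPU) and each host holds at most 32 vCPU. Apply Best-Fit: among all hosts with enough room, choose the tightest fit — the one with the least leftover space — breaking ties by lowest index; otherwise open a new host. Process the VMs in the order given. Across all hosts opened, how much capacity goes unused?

vm1 (5 vCPU) → host 1 (remaining 27 vCPU)
vm2 (17 vCPU) → host 1 (remaining 10 vCPU)
vm3 (9 vCPU) → host 1 (remaining 1 vCPU)
vm4 (17 vCPU) → host 2 (remaining 15 vCPU)
vm5 (3 vCPU) → host 2 (remaining 12 vCPU)
vm6 (6 vCPU) → host 2 (remaining 6 vCPU)
vm7 (9 vCPU) → host 3 (remaining 23 vCPU)
vm8 (17 vCPU) → host 3 (remaining 6 vCPU)
vm9 (24 vCPU) → host 4 (remaining 8 vCPU)
vm10 (21 vCPU) → host 5 (remaining 11 vCPU)
vm11 (7 vCPU) → host 4 (remaining 1 vCPU)
vm12 (21 vCPU) → host 6 (remaining 11 vCPU)
vm13 (18 vCPU) → host 7 (remaining 14 vCPU)
7 hosts × 32 vCPU = 224 vCPU; used 174 vCPU; unused 50 vCPU.

50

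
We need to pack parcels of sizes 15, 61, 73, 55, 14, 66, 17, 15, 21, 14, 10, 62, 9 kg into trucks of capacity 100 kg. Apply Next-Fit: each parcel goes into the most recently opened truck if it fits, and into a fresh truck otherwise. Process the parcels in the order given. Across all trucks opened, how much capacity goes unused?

168

15 kg → truck 1 (remaining 85 kg)
61 kg → truck 1 (remaining 24 kg)
73 kg → truck 2 (remaining 27 kg)
55 kg → truck 3 (remaining 45 kg)
14 kg → truck 3 (remaining 31 kg)
66 kg → truck 4 (remaining 34 kg)
17 kg → truck 4 (remaining 17 kg)
15 kg → truck 4 (remaining 2 kg)
21 kg → truck 5 (remaining 79 kg)
14 kg → truck 5 (remaining 65 kg)
10 kg → truck 5 (remaining 55 kg)
62 kg → truck 6 (remaining 38 kg)
9 kg → truck 6 (remaining 29 kg)
6 trucks × 100 kg = 600 kg; used 432 kg; unused 168 kg.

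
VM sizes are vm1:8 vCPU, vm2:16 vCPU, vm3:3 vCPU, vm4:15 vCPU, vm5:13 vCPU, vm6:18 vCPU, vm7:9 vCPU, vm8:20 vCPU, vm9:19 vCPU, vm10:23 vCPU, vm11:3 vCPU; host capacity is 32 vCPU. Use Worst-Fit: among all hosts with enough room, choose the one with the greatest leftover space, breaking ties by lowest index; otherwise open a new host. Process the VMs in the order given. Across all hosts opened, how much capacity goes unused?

vm1 (8 vCPU) → host 1 (remaining 24 vCPU)
vm2 (16 vCPU) → host 1 (remaining 8 vCPU)
vm3 (3 vCPU) → host 1 (remaining 5 vCPU)
vm4 (15 vCPU) → host 2 (remaining 17 vCPU)
vm5 (13 vCPU) → host 2 (remaining 4 vCPU)
vm6 (18 vCPU) → host 3 (remaining 14 vCPU)
vm7 (9 vCPU) → host 3 (remaining 5 vCPU)
vm8 (20 vCPU) → host 4 (remaining 12 vCPU)
vm9 (19 vCPU) → host 5 (remaining 13 vCPU)
vm10 (23 vCPU) → host 6 (remaining 9 vCPU)
vm11 (3 vCPU) → host 5 (remaining 10 vCPU)
6 hosts × 32 vCPU = 192 vCPU; used 147 vCPU; unused 45 vCPU.

45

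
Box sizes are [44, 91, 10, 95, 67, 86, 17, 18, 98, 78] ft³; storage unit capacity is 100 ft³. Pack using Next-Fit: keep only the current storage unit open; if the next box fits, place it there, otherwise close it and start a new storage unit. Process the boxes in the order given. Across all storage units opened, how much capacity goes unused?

296

44 ft³ → storage unit 1 (remaining 56 ft³)
91 ft³ → storage unit 2 (remaining 9 ft³)
10 ft³ → storage unit 3 (remaining 90 ft³)
95 ft³ → storage unit 4 (remaining 5 ft³)
67 ft³ → storage unit 5 (remaining 33 ft³)
86 ft³ → storage unit 6 (remaining 14 ft³)
17 ft³ → storage unit 7 (remaining 83 ft³)
18 ft³ → storage unit 7 (remaining 65 ft³)
98 ft³ → storage unit 8 (remaining 2 ft³)
78 ft³ → storage unit 9 (remaining 22 ft³)
9 storage units × 100 ft³ = 900 ft³; used 604 ft³; unused 296 ft³.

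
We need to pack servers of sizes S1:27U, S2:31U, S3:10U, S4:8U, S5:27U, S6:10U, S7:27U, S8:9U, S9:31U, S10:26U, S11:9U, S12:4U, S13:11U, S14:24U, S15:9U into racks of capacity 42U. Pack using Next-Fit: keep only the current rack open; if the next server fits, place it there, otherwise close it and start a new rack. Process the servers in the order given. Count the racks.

8

rack 1: place S1 (27U), 15U left
rack 2: place S2 (31U), 11U left
rack 2: place S3 (10U), 1U left
rack 3: place S4 (8U), 34U left
rack 3: place S5 (27U), 7U left
rack 4: place S6 (10U), 32U left
rack 4: place S7 (27U), 5U left
rack 5: place S8 (9U), 33U left
rack 5: place S9 (31U), 2U left
rack 6: place S10 (26U), 16U left
rack 6: place S11 (9U), 7U left
rack 6: place S12 (4U), 3U left
rack 7: place S13 (11U), 31U left
rack 7: place S14 (24U), 7U left
rack 8: place S15 (9U), 33U left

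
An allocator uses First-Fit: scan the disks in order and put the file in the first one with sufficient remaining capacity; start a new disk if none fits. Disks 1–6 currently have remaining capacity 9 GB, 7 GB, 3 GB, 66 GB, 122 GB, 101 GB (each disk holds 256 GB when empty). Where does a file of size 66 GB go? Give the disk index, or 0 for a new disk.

Disks with room: disk 4 (66 GB), disk 5 (122 GB), disk 6 (101 GB).
The first with room is disk 4.

4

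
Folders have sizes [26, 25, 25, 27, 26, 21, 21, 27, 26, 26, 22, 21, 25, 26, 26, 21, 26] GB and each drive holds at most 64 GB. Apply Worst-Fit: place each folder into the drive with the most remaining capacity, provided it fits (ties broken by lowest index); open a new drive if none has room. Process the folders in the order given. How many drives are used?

drive 1: place 26 GB, 38 GB left
drive 1: place 25 GB, 13 GB left
drive 2: place 25 GB, 39 GB left
drive 2: place 27 GB, 12 GB left
drive 3: place 26 GB, 38 GB left
drive 3: place 21 GB, 17 GB left
drive 4: place 21 GB, 43 GB left
drive 4: place 27 GB, 16 GB left
drive 5: place 26 GB, 38 GB left
drive 5: place 26 GB, 12 GB left
drive 6: place 22 GB, 42 GB left
drive 6: place 21 GB, 21 GB left
drive 7: place 25 GB, 39 GB left
drive 7: place 26 GB, 13 GB left
drive 8: place 26 GB, 38 GB left
drive 8: place 21 GB, 17 GB left
drive 9: place 26 GB, 38 GB left

9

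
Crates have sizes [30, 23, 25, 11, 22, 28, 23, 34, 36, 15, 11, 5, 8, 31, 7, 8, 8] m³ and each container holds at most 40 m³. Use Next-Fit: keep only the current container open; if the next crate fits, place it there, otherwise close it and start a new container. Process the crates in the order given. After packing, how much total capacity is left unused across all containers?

Put 30 m³ in container 1; 10 m³ remain.
Put 23 m³ in container 2; 17 m³ remain.
Put 25 m³ in container 3; 15 m³ remain.
Put 11 m³ in container 3; 4 m³ remain.
Put 22 m³ in container 4; 18 m³ remain.
Put 28 m³ in container 5; 12 m³ remain.
Put 23 m³ in container 6; 17 m³ remain.
Put 34 m³ in container 7; 6 m³ remain.
Put 36 m³ in container 8; 4 m³ remain.
Put 15 m³ in container 9; 25 m³ remain.
Put 11 m³ in container 9; 14 m³ remain.
Put 5 m³ in container 9; 9 m³ remain.
Put 8 m³ in container 9; 1 m³ remain.
Put 31 m³ in container 10; 9 m³ remain.
Put 7 m³ in container 10; 2 m³ remain.
Put 8 m³ in container 11; 32 m³ remain.
Put 8 m³ in container 11; 24 m³ remain.
11 containers × 40 m³ = 440 m³; used 325 m³; unused 115 m³.

115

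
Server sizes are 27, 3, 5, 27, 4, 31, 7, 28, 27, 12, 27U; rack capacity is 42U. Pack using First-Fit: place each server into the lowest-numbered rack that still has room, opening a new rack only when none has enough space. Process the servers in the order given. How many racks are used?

rack 1: place 27U, 15U left
rack 1: place 3U, 12U left
rack 1: place 5U, 7U left
rack 2: place 27U, 15U left
rack 1: place 4U, 3U left
rack 3: place 31U, 11U left
rack 2: place 7U, 8U left
rack 4: place 28U, 14U left
rack 5: place 27U, 15U left
rack 4: place 12U, 2U left
rack 6: place 27U, 15U left
Final racks: [27,3,5,4] [27,7] [31] [28,12] [27] [27].

6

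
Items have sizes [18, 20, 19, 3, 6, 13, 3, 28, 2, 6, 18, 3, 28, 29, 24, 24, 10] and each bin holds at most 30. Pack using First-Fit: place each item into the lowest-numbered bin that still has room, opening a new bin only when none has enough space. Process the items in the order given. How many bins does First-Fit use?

Put 18 in bin 1; 12 remain.
Put 20 in bin 2; 10 remain.
Put 19 in bin 3; 11 remain.
Put 3 in bin 1; 9 remain.
Put 6 in bin 1; 3 remain.
Put 13 in bin 4; 17 remain.
Put 3 in bin 1; 0 remain.
Put 28 in bin 5; 2 remain.
Put 2 in bin 2; 8 remain.
Put 6 in bin 2; 2 remain.
Put 18 in bin 6; 12 remain.
Put 3 in bin 3; 8 remain.
Put 28 in bin 7; 2 remain.
Put 29 in bin 8; 1 remain.
Put 24 in bin 9; 6 remain.
Put 24 in bin 10; 6 remain.
Put 10 in bin 4; 7 remain.
Final bins: [18,3,6,3] [20,2,6] [19,3] [13,10] [28] [18] [28] [29] [24] [24].

10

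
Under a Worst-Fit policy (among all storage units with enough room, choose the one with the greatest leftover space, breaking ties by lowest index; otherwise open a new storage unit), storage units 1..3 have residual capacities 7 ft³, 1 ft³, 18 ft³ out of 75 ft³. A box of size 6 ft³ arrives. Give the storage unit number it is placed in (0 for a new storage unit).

Storage units with room: storage unit 1 (7 ft³), storage unit 3 (18 ft³).
Most room is storage unit 3 with 18 ft³ free.

3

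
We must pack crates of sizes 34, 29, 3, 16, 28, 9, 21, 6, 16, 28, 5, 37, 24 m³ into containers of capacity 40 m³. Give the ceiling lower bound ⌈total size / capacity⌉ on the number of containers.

7 containers

Total size = 34 + 29 + 3 + 16 + 28 + 9 + 21 + 6 + 16 + 28 + 5 + 37 + 24 = 256 m³.
⌈256 / 40⌉ = 7.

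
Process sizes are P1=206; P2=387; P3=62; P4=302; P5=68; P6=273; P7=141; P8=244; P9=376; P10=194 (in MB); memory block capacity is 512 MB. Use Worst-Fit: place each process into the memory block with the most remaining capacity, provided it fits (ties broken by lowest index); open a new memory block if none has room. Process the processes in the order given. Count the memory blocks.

6

P1 (206 MB) → memory block 1 (remaining 306 MB)
P2 (387 MB) → memory block 2 (remaining 125 MB)
P3 (62 MB) → memory block 1 (remaining 244 MB)
P4 (302 MB) → memory block 3 (remaining 210 MB)
P5 (68 MB) → memory block 1 (remaining 176 MB)
P6 (273 MB) → memory block 4 (remaining 239 MB)
P7 (141 MB) → memory block 4 (remaining 98 MB)
P8 (244 MB) → memory block 5 (remaining 268 MB)
P9 (376 MB) → memory block 6 (remaining 136 MB)
P10 (194 MB) → memory block 5 (remaining 74 MB)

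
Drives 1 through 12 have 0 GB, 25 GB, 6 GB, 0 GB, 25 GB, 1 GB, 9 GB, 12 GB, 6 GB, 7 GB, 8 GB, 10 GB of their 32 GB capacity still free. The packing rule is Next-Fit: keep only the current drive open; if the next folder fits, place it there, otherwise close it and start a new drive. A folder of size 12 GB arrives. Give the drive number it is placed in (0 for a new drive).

0

Next-Fit only looks at drive 12, which has 10 GB free.
12 GB does not fit, so a new drive is opened.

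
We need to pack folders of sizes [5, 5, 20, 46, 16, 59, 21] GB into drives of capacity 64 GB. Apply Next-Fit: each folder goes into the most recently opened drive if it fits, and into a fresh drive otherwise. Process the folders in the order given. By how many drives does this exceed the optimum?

Next-Fit: [5,5,20] [46,16] [59] [21] → 4 drives.
Total size 172 GB; any packing needs at least ⌈172/64⌉ = 3 drives.
An optimal packing achieves that bound: [59,5] [46,16] [21,20,5] → 3 drives.
Excess: 4 − 3 = 1.

1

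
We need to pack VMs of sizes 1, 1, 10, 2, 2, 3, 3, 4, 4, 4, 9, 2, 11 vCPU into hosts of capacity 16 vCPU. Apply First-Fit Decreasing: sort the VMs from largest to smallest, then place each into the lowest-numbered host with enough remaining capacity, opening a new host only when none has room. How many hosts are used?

4

Sorted descending: 11, 10, 9, 4, 4, 4, 3, 3, 2, 2, 2, 1, 1.
host 1: place 11 vCPU, 5 vCPU left
host 2: place 10 vCPU, 6 vCPU left
host 3: place 9 vCPU, 7 vCPU left
host 1: place 4 vCPU, 1 vCPU left
host 2: place 4 vCPU, 2 vCPU left
host 3: place 4 vCPU, 3 vCPU left
host 3: place 3 vCPU, 0 vCPU left
host 4: place 3 vCPU, 13 vCPU left
host 2: place 2 vCPU, 0 vCPU left
host 4: place 2 vCPU, 11 vCPU left
host 4: place 2 vCPU, 9 vCPU left
host 1: place 1 vCPU, 0 vCPU left
host 4: place 1 vCPU, 8 vCPU left
Final hosts: [11,4,1] [10,4,2] [9,4,3] [3,2,2,1].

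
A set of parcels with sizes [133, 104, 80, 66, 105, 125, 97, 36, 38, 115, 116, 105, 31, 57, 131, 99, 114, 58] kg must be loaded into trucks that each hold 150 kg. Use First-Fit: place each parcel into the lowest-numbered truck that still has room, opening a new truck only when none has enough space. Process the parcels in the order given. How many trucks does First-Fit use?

truck 1: place 133 kg, 17 kg left
truck 2: place 104 kg, 46 kg left
truck 3: place 80 kg, 70 kg left
truck 3: place 66 kg, 4 kg left
truck 4: place 105 kg, 45 kg left
truck 5: place 125 kg, 25 kg left
truck 6: place 97 kg, 53 kg left
truck 2: place 36 kg, 10 kg left
truck 4: place 38 kg, 7 kg left
truck 7: place 115 kg, 35 kg left
truck 8: place 116 kg, 34 kg left
truck 9: place 105 kg, 45 kg left
truck 6: place 31 kg, 22 kg left
truck 10: place 57 kg, 93 kg left
truck 11: place 131 kg, 19 kg left
truck 12: place 99 kg, 51 kg left
truck 13: place 114 kg, 36 kg left
truck 10: place 58 kg, 35 kg left

13 trucks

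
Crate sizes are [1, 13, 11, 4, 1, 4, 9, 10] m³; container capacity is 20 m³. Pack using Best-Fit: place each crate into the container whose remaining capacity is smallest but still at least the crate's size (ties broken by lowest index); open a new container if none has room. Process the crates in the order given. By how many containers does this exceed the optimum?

0

Best-Fit: [1,13,4,1] [11,4] [9,10] → 3 containers.
Total size 53 m³; any packing needs at least ⌈53/20⌉ = 3 containers.
So 3 is already optimal.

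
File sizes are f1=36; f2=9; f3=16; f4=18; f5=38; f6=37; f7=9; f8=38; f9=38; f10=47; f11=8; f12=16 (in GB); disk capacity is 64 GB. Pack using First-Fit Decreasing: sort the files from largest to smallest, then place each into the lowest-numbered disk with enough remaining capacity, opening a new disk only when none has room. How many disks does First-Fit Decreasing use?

6

Sorted descending: 47, 38, 38, 38, 37, 36, 18, 16, 16, 9, 9, 8.
Put 47 GB in disk 1; 17 GB remain.
Put 38 GB in disk 2; 26 GB remain.
Put 38 GB in disk 3; 26 GB remain.
Put 38 GB in disk 4; 26 GB remain.
Put 37 GB in disk 5; 27 GB remain.
Put 36 GB in disk 6; 28 GB remain.
Put 18 GB in disk 2; 8 GB remain.
Put 16 GB in disk 1; 1 GB remain.
Put 16 GB in disk 3; 10 GB remain.
Put 9 GB in disk 3; 1 GB remain.
Put 9 GB in disk 4; 17 GB remain.
Put 8 GB in disk 2; 0 GB remain.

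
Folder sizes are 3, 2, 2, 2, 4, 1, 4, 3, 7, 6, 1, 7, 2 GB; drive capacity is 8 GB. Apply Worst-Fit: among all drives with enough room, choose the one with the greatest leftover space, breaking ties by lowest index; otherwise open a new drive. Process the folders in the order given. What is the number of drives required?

drive 1: place 3 GB, 5 GB left
drive 1: place 2 GB, 3 GB left
drive 1: place 2 GB, 1 GB left
drive 2: place 2 GB, 6 GB left
drive 2: place 4 GB, 2 GB left
drive 2: place 1 GB, 1 GB left
drive 3: place 4 GB, 4 GB left
drive 3: place 3 GB, 1 GB left
drive 4: place 7 GB, 1 GB left
drive 5: place 6 GB, 2 GB left
drive 5: place 1 GB, 1 GB left
drive 6: place 7 GB, 1 GB left
drive 7: place 2 GB, 6 GB left
Final drives: [3,2,2] [2,4,1] [4,3] [7] [6,1] [7] [2].

7 drives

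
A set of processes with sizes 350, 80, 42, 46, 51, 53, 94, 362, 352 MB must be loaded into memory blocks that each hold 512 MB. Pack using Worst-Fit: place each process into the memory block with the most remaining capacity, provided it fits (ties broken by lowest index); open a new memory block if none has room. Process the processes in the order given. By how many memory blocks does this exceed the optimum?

1

Worst-Fit: [350,80,42] [46,51,53,94] [362] [352] → 4 memory blocks.
Total size 1430 MB; any packing needs at least ⌈1430/512⌉ = 3 memory blocks.
An optimal packing achieves that bound: [362,94,53] [352,80,51] [350,46,42] → 3 memory blocks.
Excess: 4 − 3 = 1.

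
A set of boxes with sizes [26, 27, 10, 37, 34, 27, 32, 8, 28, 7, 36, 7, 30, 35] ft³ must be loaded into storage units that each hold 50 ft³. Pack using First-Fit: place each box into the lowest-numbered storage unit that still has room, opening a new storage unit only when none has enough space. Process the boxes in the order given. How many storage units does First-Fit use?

storage unit 1: place 26 ft³, 24 ft³ left
storage unit 2: place 27 ft³, 23 ft³ left
storage unit 1: place 10 ft³, 14 ft³ left
storage unit 3: place 37 ft³, 13 ft³ left
storage unit 4: place 34 ft³, 16 ft³ left
storage unit 5: place 27 ft³, 23 ft³ left
storage unit 6: place 32 ft³, 18 ft³ left
storage unit 1: place 8 ft³, 6 ft³ left
storage unit 7: place 28 ft³, 22 ft³ left
storage unit 2: place 7 ft³, 16 ft³ left
storage unit 8: place 36 ft³, 14 ft³ left
storage unit 2: place 7 ft³, 9 ft³ left
storage unit 9: place 30 ft³, 20 ft³ left
storage unit 10: place 35 ft³, 15 ft³ left
Final storage units: [26,10,8] [27,7,7] [37] [34] [27] [32] [28] [36] [30] [35].

10 storage units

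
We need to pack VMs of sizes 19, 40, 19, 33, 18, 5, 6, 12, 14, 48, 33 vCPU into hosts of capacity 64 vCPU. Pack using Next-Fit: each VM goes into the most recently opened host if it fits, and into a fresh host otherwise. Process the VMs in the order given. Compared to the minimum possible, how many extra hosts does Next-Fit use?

Next-Fit: [19,40] [19,33] [18,5,6,12,14] [48] [33] → 5 hosts.
Total size 247 vCPU; any packing needs at least ⌈247/64⌉ = 4 hosts.
An optimal packing achieves that bound: [48,14] [40,19,5] [33,19,12] [33,18,6] → 4 hosts.
Excess: 5 − 4 = 1.

1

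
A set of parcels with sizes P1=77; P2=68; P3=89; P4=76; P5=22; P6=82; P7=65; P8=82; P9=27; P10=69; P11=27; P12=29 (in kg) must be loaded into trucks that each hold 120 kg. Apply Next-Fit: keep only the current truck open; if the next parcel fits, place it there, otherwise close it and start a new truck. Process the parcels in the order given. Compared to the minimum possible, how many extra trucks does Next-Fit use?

1

Next-Fit: [77] [68] [89] [76,22] [82] [65] [82,27] [69,27] [29] → 9 trucks.
8 parcels exceed 60 kg (half the capacity), and no two of those can share a truck, so at least 8 trucks are needed.
An optimal packing achieves that bound: [89,29] [82,27] [82,27] [77,22] [76] [69] [68] [65] → 8 trucks.
Excess: 9 − 8 = 1.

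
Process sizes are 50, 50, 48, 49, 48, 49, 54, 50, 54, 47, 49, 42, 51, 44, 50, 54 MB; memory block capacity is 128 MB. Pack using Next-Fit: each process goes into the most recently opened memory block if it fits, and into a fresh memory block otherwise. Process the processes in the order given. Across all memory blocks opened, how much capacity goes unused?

235

memory block 1: place 50 MB, 78 MB left
memory block 1: place 50 MB, 28 MB left
memory block 2: place 48 MB, 80 MB left
memory block 2: place 49 MB, 31 MB left
memory block 3: place 48 MB, 80 MB left
memory block 3: place 49 MB, 31 MB left
memory block 4: place 54 MB, 74 MB left
memory block 4: place 50 MB, 24 MB left
memory block 5: place 54 MB, 74 MB left
memory block 5: place 47 MB, 27 MB left
memory block 6: place 49 MB, 79 MB left
memory block 6: place 42 MB, 37 MB left
memory block 7: place 51 MB, 77 MB left
memory block 7: place 44 MB, 33 MB left
memory block 8: place 50 MB, 78 MB left
memory block 8: place 54 MB, 24 MB left
8 memory blocks × 128 MB = 1024 MB; used 789 MB; unused 235 MB.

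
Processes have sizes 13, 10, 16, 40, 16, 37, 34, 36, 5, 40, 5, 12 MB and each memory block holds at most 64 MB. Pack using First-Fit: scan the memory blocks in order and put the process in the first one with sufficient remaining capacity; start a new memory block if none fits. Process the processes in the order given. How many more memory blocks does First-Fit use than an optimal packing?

First-Fit: [13,10,16,16,5] [40,5,12] [37] [34] [36] [40] → 6 memory blocks.
Total size 264 MB; any packing needs at least ⌈264/64⌉ = 5 memory blocks.
An optimal packing achieves that bound: [40,16,5] [40,16,5] [37,13,12] [36,10] [34] → 5 memory blocks.
Excess: 6 − 5 = 1.

1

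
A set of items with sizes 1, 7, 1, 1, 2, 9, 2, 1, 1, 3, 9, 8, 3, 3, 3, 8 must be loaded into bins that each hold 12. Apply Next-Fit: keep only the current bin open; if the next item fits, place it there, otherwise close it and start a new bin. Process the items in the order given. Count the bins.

7

Put 1 in bin 1; 11 remain.
Put 7 in bin 1; 4 remain.
Put 1 in bin 1; 3 remain.
Put 1 in bin 1; 2 remain.
Put 2 in bin 1; 0 remain.
Put 9 in bin 2; 3 remain.
Put 2 in bin 2; 1 remain.
Put 1 in bin 2; 0 remain.
Put 1 in bin 3; 11 remain.
Put 3 in bin 3; 8 remain.
Put 9 in bin 4; 3 remain.
Put 8 in bin 5; 4 remain.
Put 3 in bin 5; 1 remain.
Put 3 in bin 6; 9 remain.
Put 3 in bin 6; 6 remain.
Put 8 in bin 7; 4 remain.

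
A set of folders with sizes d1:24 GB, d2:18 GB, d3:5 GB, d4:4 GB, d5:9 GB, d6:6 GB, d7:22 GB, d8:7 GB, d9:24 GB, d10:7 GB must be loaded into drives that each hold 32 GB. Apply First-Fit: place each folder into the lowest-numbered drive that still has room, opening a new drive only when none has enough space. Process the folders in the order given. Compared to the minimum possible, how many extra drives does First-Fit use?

1

First-Fit: [24,5] [18,4,9] [6,22] [7,24] [7] → 5 drives.
Total size 126 GB; any packing needs at least ⌈126/32⌉ = 4 drives.
An optimal packing achieves that bound: [24,7] [24,7] [22,6,4] [18,9,5] → 4 drives.
Excess: 5 − 4 = 1.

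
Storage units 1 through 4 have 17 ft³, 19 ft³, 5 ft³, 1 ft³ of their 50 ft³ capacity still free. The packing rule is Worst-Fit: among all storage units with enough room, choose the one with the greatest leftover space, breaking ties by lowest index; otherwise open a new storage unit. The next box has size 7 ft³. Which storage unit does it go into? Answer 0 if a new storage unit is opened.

Storage units with room: storage unit 1 (17 ft³), storage unit 2 (19 ft³).
Most room is storage unit 2 with 19 ft³ free.

2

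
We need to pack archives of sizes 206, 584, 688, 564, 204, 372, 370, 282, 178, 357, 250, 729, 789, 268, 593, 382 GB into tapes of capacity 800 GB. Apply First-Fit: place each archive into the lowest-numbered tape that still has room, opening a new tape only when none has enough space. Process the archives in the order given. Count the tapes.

Put 206 GB in tape 1; 594 GB remain.
Put 584 GB in tape 1; 10 GB remain.
Put 688 GB in tape 2; 112 GB remain.
Put 564 GB in tape 3; 236 GB remain.
Put 204 GB in tape 3; 32 GB remain.
Put 372 GB in tape 4; 428 GB remain.
Put 370 GB in tape 4; 58 GB remain.
Put 282 GB in tape 5; 518 GB remain.
Put 178 GB in tape 5; 340 GB remain.
Put 357 GB in tape 6; 443 GB remain.
Put 250 GB in tape 5; 90 GB remain.
Put 729 GB in tape 7; 71 GB remain.
Put 789 GB in tape 8; 11 GB remain.
Put 268 GB in tape 6; 175 GB remain.
Put 593 GB in tape 9; 207 GB remain.
Put 382 GB in tape 10; 418 GB remain.
Final tapes: [206,584] [688] [564,204] [372,370] [282,178,250] [357,268] [729] [789] [593] [382].

10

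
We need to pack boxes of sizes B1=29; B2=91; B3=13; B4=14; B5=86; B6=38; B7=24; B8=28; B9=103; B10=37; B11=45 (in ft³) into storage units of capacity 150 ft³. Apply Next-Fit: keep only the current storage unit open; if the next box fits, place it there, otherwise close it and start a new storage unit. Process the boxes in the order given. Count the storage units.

4

B1 (29 ft³) → storage unit 1 (remaining 121 ft³)
B2 (91 ft³) → storage unit 1 (remaining 30 ft³)
B3 (13 ft³) → storage unit 1 (remaining 17 ft³)
B4 (14 ft³) → storage unit 1 (remaining 3 ft³)
B5 (86 ft³) → storage unit 2 (remaining 64 ft³)
B6 (38 ft³) → storage unit 2 (remaining 26 ft³)
B7 (24 ft³) → storage unit 2 (remaining 2 ft³)
B8 (28 ft³) → storage unit 3 (remaining 122 ft³)
B9 (103 ft³) → storage unit 3 (remaining 19 ft³)
B10 (37 ft³) → storage unit 4 (remaining 113 ft³)
B11 (45 ft³) → storage unit 4 (remaining 68 ft³)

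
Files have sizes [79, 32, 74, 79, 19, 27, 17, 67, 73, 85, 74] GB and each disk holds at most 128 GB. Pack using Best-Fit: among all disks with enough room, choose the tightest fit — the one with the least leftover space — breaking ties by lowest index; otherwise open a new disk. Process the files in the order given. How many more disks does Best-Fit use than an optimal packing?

Best-Fit: [79,32,17] [74] [79,19,27] [67] [73] [85] [74] → 7 disks.
7 files exceed 64 GB (half the capacity), and no two of those can share a disk, so at least 7 disks are needed.
So 7 is already optimal.

0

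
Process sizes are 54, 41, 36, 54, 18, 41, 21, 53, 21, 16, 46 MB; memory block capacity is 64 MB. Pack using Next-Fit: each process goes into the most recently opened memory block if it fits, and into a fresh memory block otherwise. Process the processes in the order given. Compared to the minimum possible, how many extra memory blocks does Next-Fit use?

Next-Fit: [54] [41] [36] [54] [18,41] [21] [53] [21,16] [46] → 9 memory blocks.
Total size 401 MB; any packing needs at least ⌈401/64⌉ = 7 memory blocks.
An optimal packing achieves that bound: [54] [54] [53] [46,18] [41,21] [41,21] [36,16] → 7 memory blocks.
Excess: 9 − 7 = 2.

2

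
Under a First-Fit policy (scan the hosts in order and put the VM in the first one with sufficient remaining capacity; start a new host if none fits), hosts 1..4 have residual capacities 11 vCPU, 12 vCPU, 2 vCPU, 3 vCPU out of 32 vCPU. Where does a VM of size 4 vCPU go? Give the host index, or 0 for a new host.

1

Hosts with room: host 1 (11 vCPU), host 2 (12 vCPU).
The first with room is host 1.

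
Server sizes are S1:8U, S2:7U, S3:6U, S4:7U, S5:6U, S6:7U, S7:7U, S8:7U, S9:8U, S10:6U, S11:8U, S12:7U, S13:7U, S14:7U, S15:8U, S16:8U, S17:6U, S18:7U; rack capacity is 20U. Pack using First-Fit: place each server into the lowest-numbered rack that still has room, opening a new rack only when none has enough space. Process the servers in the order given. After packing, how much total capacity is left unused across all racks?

S1 (8U) → rack 1 (remaining 12U)
S2 (7U) → rack 1 (remaining 5U)
S3 (6U) → rack 2 (remaining 14U)
S4 (7U) → rack 2 (remaining 7U)
S5 (6U) → rack 2 (remaining 1U)
S6 (7U) → rack 3 (remaining 13U)
S7 (7U) → rack 3 (remaining 6U)
S8 (7U) → rack 4 (remaining 13U)
S9 (8U) → rack 4 (remaining 5U)
S10 (6U) → rack 3 (remaining 0U)
S11 (8U) → rack 5 (remaining 12U)
S12 (7U) → rack 5 (remaining 5U)
S13 (7U) → rack 6 (remaining 13U)
S14 (7U) → rack 6 (remaining 6U)
S15 (8U) → rack 7 (remaining 12U)
S16 (8U) → rack 7 (remaining 4U)
S17 (6U) → rack 6 (remaining 0U)
S18 (7U) → rack 8 (remaining 13U)
8 racks × 20U = 160U; used 127U; unused 33U.

33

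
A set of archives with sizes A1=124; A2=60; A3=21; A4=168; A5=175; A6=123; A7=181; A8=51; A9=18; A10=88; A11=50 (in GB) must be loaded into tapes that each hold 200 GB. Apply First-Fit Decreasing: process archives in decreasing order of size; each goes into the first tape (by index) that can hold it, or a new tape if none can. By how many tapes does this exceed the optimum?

0

First-Fit Decreasing: [181,18] [175,21] [168] [124,60] [123,51] [88,50] → 6 tapes.
Total size 1059 GB; any packing needs at least ⌈1059/200⌉ = 6 tapes.
So 6 is already optimal.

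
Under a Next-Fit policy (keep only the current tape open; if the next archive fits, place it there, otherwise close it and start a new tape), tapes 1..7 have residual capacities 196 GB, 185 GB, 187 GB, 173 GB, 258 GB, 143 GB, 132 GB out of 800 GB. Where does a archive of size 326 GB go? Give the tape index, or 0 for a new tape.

Next-Fit only looks at tape 7, which has 132 GB free.
326 GB does not fit, so a new tape is opened.

0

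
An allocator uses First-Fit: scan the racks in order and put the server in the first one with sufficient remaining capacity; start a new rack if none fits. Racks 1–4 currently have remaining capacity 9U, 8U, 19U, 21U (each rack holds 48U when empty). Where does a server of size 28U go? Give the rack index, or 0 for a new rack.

No rack has ≥ 28U free, so a new rack is opened.

0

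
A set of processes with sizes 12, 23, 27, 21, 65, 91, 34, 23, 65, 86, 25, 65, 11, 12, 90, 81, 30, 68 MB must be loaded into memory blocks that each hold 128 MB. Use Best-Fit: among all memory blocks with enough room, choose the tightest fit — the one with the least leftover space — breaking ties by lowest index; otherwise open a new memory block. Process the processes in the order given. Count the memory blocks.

9 memory blocks

memory block 1: place 12 MB, 116 MB left
memory block 1: place 23 MB, 93 MB left
memory block 1: place 27 MB, 66 MB left
memory block 1: place 21 MB, 45 MB left
memory block 2: place 65 MB, 63 MB left
memory block 3: place 91 MB, 37 MB left
memory block 3: place 34 MB, 3 MB left
memory block 1: place 23 MB, 22 MB left
memory block 4: place 65 MB, 63 MB left
memory block 5: place 86 MB, 42 MB left
memory block 5: place 25 MB, 17 MB left
memory block 6: place 65 MB, 63 MB left
memory block 5: place 11 MB, 6 MB left
memory block 1: place 12 MB, 10 MB left
memory block 7: place 90 MB, 38 MB left
memory block 8: place 81 MB, 47 MB left
memory block 7: place 30 MB, 8 MB left
memory block 9: place 68 MB, 60 MB left
Final memory blocks: [12,23,27,21,23,12] [65] [91,34] [65] [86,25,11] [65] [90,30] [81] [68].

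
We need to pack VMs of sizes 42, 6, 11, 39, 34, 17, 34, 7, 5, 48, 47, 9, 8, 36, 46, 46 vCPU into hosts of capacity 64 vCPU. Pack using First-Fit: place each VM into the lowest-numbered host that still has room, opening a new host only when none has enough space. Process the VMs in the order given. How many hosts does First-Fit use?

9

42 vCPU → host 1 (remaining 22 vCPU)
6 vCPU → host 1 (remaining 16 vCPU)
11 vCPU → host 1 (remaining 5 vCPU)
39 vCPU → host 2 (remaining 25 vCPU)
34 vCPU → host 3 (remaining 30 vCPU)
17 vCPU → host 2 (remaining 8 vCPU)
34 vCPU → host 4 (remaining 30 vCPU)
7 vCPU → host 2 (remaining 1 vCPU)
5 vCPU → host 1 (remaining 0 vCPU)
48 vCPU → host 5 (remaining 16 vCPU)
47 vCPU → host 6 (remaining 17 vCPU)
9 vCPU → host 3 (remaining 21 vCPU)
8 vCPU → host 3 (remaining 13 vCPU)
36 vCPU → host 7 (remaining 28 vCPU)
46 vCPU → host 8 (remaining 18 vCPU)
46 vCPU → host 9 (remaining 18 vCPU)
Final hosts: [42,6,11,5] [39,17,7] [34,9,8] [34] [48] [47] [36] [46] [46].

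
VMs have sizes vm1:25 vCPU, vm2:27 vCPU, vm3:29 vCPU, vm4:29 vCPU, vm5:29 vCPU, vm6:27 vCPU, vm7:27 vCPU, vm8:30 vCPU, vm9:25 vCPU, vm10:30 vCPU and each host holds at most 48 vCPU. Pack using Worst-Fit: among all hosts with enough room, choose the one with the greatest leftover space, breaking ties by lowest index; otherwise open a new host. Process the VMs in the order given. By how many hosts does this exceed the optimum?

0

Worst-Fit: [25] [27] [29] [29] [29] [27] [27] [30] [25] [30] → 10 hosts.
10 VMs exceed 24 vCPU (half the capacity), and no two of those can share a host, so at least 10 hosts are needed.
So 10 is already optimal.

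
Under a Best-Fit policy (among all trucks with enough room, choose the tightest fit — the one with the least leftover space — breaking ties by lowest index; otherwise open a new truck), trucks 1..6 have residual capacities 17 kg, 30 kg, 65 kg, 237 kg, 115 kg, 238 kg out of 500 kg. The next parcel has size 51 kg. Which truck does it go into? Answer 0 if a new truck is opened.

Trucks with room: truck 3 (65 kg), truck 4 (237 kg), truck 5 (115 kg), truck 6 (238 kg).
Tightest fit is truck 3 with 65 kg free.

3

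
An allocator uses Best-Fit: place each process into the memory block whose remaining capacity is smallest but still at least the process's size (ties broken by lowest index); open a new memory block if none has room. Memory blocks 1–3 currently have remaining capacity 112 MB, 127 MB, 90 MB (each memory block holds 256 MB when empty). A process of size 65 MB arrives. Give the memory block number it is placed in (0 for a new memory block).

Memory blocks with room: memory block 1 (112 MB), memory block 2 (127 MB), memory block 3 (90 MB).
Tightest fit is memory block 3 with 90 MB free.

3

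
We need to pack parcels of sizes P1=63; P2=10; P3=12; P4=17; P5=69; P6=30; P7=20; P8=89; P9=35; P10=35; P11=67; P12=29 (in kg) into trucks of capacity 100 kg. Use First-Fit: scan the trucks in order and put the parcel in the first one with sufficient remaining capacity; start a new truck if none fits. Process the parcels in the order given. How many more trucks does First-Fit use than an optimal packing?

1

First-Fit: [63,10,12] [17,69] [30,20,35] [89] [35,29] [67] → 6 trucks.
Total size 476 kg; any packing needs at least ⌈476/100⌉ = 5 trucks.
An optimal packing achieves that bound: [89,10] [69,30] [67,29] [63,35] [35,20,17,12] → 5 trucks.
Excess: 6 − 5 = 1.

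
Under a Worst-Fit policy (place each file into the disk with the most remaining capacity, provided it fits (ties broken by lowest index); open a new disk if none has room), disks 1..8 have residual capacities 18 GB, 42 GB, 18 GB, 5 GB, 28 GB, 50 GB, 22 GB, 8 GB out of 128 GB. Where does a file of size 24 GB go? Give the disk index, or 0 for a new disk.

6

Disks with room: disk 2 (42 GB), disk 5 (28 GB), disk 6 (50 GB).
Most room is disk 6 with 50 GB free.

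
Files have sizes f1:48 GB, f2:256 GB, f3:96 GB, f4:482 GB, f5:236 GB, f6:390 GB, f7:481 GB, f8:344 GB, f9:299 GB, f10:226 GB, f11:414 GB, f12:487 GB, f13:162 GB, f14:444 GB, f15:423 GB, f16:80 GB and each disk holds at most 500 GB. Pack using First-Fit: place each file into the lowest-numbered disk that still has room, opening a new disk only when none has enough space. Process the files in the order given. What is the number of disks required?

Put f1 (48 GB) in disk 1; 452 GB remain.
Put f2 (256 GB) in disk 1; 196 GB remain.
Put f3 (96 GB) in disk 1; 100 GB remain.
Put f4 (482 GB) in disk 2; 18 GB remain.
Put f5 (236 GB) in disk 3; 264 GB remain.
Put f6 (390 GB) in disk 4; 110 GB remain.
Put f7 (481 GB) in disk 5; 19 GB remain.
Put f8 (344 GB) in disk 6; 156 GB remain.
Put f9 (299 GB) in disk 7; 201 GB remain.
Put f10 (226 GB) in disk 3; 38 GB remain.
Put f11 (414 GB) in disk 8; 86 GB remain.
Put f12 (487 GB) in disk 9; 13 GB remain.
Put f13 (162 GB) in disk 7; 39 GB remain.
Put f14 (444 GB) in disk 10; 56 GB remain.
Put f15 (423 GB) in disk 11; 77 GB remain.
Put f16 (80 GB) in disk 1; 20 GB remain.
Final disks: [48,256,96,80] [482] [236,226] [390] [481] [344] [299,162] [414] [487] [444] [423].

11 disks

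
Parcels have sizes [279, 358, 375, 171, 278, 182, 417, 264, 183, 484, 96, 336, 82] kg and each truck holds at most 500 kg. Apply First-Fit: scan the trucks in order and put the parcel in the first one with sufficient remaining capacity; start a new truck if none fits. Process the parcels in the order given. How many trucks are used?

truck 1: place 279 kg, 221 kg left
truck 2: place 358 kg, 142 kg left
truck 3: place 375 kg, 125 kg left
truck 1: place 171 kg, 50 kg left
truck 4: place 278 kg, 222 kg left
truck 4: place 182 kg, 40 kg left
truck 5: place 417 kg, 83 kg left
truck 6: place 264 kg, 236 kg left
truck 6: place 183 kg, 53 kg left
truck 7: place 484 kg, 16 kg left
truck 2: place 96 kg, 46 kg left
truck 8: place 336 kg, 164 kg left
truck 3: place 82 kg, 43 kg left

8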